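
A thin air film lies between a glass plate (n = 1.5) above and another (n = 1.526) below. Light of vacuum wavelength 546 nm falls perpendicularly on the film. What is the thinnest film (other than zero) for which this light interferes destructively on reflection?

Top surface (1.5 → 1.0): reflection off a lower-index medium gives no phase shift.
At the lower boundary (n = 1.0 to n = 1.526) the reflected ray undergoes a half-wave phase shift.
The two reflections differ by half a wavelength.
So the condition for destructive reflection is 2 n t = m λ.
Minimum nonzero at m = 1: t = λ / (2 n) = 546 / (2 × 1.0) = 273 nm.

273 nm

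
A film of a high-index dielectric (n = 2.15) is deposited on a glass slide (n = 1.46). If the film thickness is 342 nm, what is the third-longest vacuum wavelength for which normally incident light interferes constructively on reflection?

588 nm

Ray reflecting at the top interface goes from n = 1.0 toward n = 2.15: a half-wave phase shift.
At the lower boundary (n = 2.15 to n = 1.46) the reflected ray undergoes no phase shift.
Exactly one π shift → a net half-wave offset.
With one net inversion, constructive interference in reflection requires 2 n t = (m + ½) λ.
λ = 2 n t / (m + ½). The third-longest wavelength is m = 2: λ = 2 × 2.15 × 342 / 2.50 = 588 nm.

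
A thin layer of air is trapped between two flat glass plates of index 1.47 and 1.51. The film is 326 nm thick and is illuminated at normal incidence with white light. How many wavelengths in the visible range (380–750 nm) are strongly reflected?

Ray reflecting at the top interface goes from n = 1.47 toward n = 1.0: no phase shift.
Ray reflecting at the bottom interface goes from n = 1.0 toward n = 1.51: a half-wave phase shift.
Net: one phase inversion between the two reflected rays.
So the condition for constructive reflection is 2 n t = (m + ½) λ.
λ = 2 n t / (m + ½) = 652 / (m + ½) nm.
m=0: 1304 nm (IR); m=1: 435 nm (visible); m=2: 261 nm (UV).

1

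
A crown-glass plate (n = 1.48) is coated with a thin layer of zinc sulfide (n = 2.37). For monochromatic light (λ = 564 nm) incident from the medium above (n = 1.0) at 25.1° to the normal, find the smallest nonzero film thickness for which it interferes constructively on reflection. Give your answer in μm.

Ray reflecting at the top interface goes from n = 1.0 toward n = 2.37: a half-wave phase shift.
At the lower boundary (n = 2.37 to n = 1.48) the reflected ray undergoes no phase shift.
Net: one phase inversion between the two reflected rays.
For maximum reflection here: 2 n t cos θ_r = (m + ½) λ.
Snell's law: 1.0 sin 25.1° = 2.37 sin θ_r → sin θ_r = 0.179, cos θ_r = 0.984.
Minimum at m = 0: t = λ / (4 n cos θ_r) = 564 / (4 × 2.37 × 0.984) = 60.5 nm.

0.0605 μm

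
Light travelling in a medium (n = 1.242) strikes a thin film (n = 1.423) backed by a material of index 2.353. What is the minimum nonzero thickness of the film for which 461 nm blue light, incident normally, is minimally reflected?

81.0 nm

Top surface (1.242 → 1.423): reflection off a higher-index medium gives a half-wave phase shift.
Bottom surface (1.423 → 2.353): reflection off a higher-index medium gives a half-wave phase shift.
The two reflections carry the same phase change, so no net offset.
So the condition for destructive reflection is 2 n t = (m + ½) λ.
Minimum at m = 0: t = λ / (4 n) = 461 / (4 × 1.423) = 81.0 nm.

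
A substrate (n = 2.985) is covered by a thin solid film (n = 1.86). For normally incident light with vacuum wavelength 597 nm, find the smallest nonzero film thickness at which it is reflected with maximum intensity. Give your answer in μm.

Ray reflecting at the top interface goes from n = 1.0 toward n = 1.86: a half-wave phase shift.
Bottom surface (1.86 → 2.985): reflection off a higher-index medium gives a half-wave phase shift.
Zero or two π shifts → no net half-wave offset.
With no net inversion, constructive interference in reflection requires 2 n t = m λ.
Minimum nonzero at m = 1: t = λ / (2 n) = 597 / (2 × 1.86) = 160 nm.

0.160 μm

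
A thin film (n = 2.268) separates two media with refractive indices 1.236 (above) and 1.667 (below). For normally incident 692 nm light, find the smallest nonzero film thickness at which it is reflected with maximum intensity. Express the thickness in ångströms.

Ray reflecting at the top interface goes from n = 1.236 toward n = 2.268: a half-wave phase shift.
Bottom surface (2.268 → 1.667): reflection off a lower-index medium gives no phase shift.
Exactly one π shift → a net half-wave offset.
So the condition for constructive reflection is 2 n t = (m + ½) λ.
Minimum at m = 0: t = λ / (4 n) = 692 / (4 × 2.268) = 76.3 nm.

763 Å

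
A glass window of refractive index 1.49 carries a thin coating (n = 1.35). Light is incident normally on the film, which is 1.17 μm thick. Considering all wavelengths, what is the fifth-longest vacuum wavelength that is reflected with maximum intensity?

Ray reflecting at the top interface goes from n = 1.0 toward n = 1.35: a half-wave phase shift.
At the lower boundary (n = 1.35 to n = 1.49) the reflected ray undergoes a half-wave phase shift.
Zero or two π shifts → no net half-wave offset.
So the condition for constructive reflection is 2 n t = m λ.
λ = 2 n t / m. The fifth-longest wavelength is m = 5: λ = 2 × 1.35 × 1170 / 5.00 = 632 nm.

632 nm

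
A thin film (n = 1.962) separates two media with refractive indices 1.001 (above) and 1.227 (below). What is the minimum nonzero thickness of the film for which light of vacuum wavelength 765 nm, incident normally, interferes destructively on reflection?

At the upper boundary (n = 1.001 to n = 1.962) the reflected ray undergoes a half-wave phase shift.
Ray reflecting at the bottom interface goes from n = 1.962 toward n = 1.227: no phase shift.
Net: one phase inversion between the two reflected rays.
For minimum reflection here: 2 n t = m λ.
Minimum nonzero at m = 1: t = λ / (2 n) = 765 / (2 × 1.962) = 195 nm.

195 nm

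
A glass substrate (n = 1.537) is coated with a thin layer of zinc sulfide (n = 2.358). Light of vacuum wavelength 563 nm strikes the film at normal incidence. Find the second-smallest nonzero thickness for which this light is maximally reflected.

At the upper boundary (n = 1.0 to n = 2.358) the reflected ray undergoes a half-wave phase shift.
Bottom surface (2.358 → 1.537): reflection off a lower-index medium gives no phase shift.
The two reflections differ by half a wavelength.
For strong reflection here: 2 n t = (m + ½) λ.
The second-smallest nonzero thickness corresponds to m = 1: t = (m + ½) λ / (2 n) = 1.50 × 563 / (2 × 2.358) = 179 nm.

179 nm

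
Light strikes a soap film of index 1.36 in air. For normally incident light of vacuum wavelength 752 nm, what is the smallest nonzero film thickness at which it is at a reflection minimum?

Top surface (1.0 → 1.36): reflection off a higher-index medium gives a half-wave phase shift.
Ray reflecting at the bottom interface goes from n = 1.36 toward n = 1.0: no phase shift.
Exactly one π shift → a net half-wave offset.
With one net inversion, destructive interference in reflection requires 2 n t = m λ.
The smallest nonzero thickness corresponds to m = 1: t = m λ / (2 n) = 1.00 × 752 / (2 × 1.36) = 276 nm.

276 nm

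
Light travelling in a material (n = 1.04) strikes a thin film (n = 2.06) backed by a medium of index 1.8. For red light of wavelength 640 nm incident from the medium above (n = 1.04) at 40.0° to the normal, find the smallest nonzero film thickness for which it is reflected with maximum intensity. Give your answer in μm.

0.0821 μm

At the upper boundary (n = 1.04 to n = 2.06) the reflected ray undergoes a half-wave phase shift.
At the lower boundary (n = 2.06 to n = 1.8) the reflected ray undergoes no phase shift.
The two reflections differ by half a wavelength.
With one net inversion, constructive interference in reflection requires 2 n t cos θ_r = (m + ½) λ.
Snell's law: 1.04 sin 40.0° = 2.06 sin θ_r → sin θ_r = 0.325, cos θ_r = 0.946.
Minimum at m = 0: t = λ / (4 n cos θ_r) = 640 / (4 × 2.06 × 0.946) = 82.1 nm.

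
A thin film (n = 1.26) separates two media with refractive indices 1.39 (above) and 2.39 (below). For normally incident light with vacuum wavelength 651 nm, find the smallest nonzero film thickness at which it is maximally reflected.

Ray reflecting at the top interface goes from n = 1.39 toward n = 1.26: no phase shift.
At the lower boundary (n = 1.26 to n = 2.39) the reflected ray undergoes a half-wave phase shift.
Net: one phase inversion between the two reflected rays.
With one net inversion, constructive interference in reflection requires 2 n t = (m + ½) λ.
Minimum at m = 0: t = λ / (4 n) = 651 / (4 × 1.26) = 129 nm.

129 nm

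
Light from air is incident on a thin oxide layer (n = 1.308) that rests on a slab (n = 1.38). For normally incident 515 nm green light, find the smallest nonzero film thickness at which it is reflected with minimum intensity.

Ray reflecting at the top interface goes from n = 1.0 toward n = 1.308: a half-wave phase shift.
Bottom surface (1.308 → 1.38): reflection off a higher-index medium gives a half-wave phase shift.
Net: no relative phase inversion (both shifts match).
For minimum reflection here: 2 n t = (m + ½) λ.
Minimum at m = 0: t = λ / (4 n) = 515 / (4 × 1.308) = 98.4 nm.

98.4 nm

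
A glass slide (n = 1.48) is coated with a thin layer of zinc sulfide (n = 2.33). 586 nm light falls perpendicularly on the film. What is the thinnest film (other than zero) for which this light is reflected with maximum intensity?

Ray reflecting at the top interface goes from n = 1.0 toward n = 2.33: a half-wave phase shift.
At the lower boundary (n = 2.33 to n = 1.48) the reflected ray undergoes no phase shift.
Net: one phase inversion between the two reflected rays.
So the condition for constructive reflection is 2 n t = (m + ½) λ.
Minimum at m = 0: t = λ / (4 n) = 586 / (4 × 2.33) = 62.9 nm.

62.9 nm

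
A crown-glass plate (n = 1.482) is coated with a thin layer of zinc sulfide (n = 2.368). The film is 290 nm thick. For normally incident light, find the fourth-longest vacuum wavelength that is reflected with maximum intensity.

392 nm

Ray reflecting at the top interface goes from n = 1.0 toward n = 2.368: a half-wave phase shift.
At the lower boundary (n = 2.368 to n = 1.482) the reflected ray undergoes no phase shift.
The two reflections differ by half a wavelength.
So the condition for constructive reflection is 2 n t = (m + ½) λ.
λ = 2 n t / (m + ½). The fourth-longest wavelength is m = 3: λ = 2 × 2.368 × 290 / 3.50 = 392 nm.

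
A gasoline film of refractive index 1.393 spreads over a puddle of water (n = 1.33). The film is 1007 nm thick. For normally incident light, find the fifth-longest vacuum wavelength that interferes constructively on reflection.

623 nm

Ray reflecting at the top interface goes from n = 1.0 toward n = 1.393: a half-wave phase shift.
At the lower boundary (n = 1.393 to n = 1.33) the reflected ray undergoes no phase shift.
Net: one phase inversion between the two reflected rays.
With one net inversion, constructive interference in reflection requires 2 n t = (m + ½) λ.
λ = 2 n t / (m + ½). The fifth-longest wavelength is m = 4: λ = 2 × 1.393 × 1007 / 4.50 = 623 nm.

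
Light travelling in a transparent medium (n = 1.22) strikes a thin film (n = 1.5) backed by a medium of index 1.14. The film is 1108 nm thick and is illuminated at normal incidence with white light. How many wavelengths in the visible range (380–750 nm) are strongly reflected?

5

Top surface (1.22 → 1.5): reflection off a higher-index medium gives a half-wave phase shift.
Ray reflecting at the bottom interface goes from n = 1.5 toward n = 1.14: no phase shift.
Net: one phase inversion between the two reflected rays.
With one net inversion, constructive interference in reflection requires 2 n t = (m + ½) λ.
λ = 2 n t / (m + ½) = 3324 / (m + ½) nm.
m=3: 950 nm (IR); m=4: 739 nm (visible); m=5: 604 nm (visible); m=6: 511 nm (visible); m=7: 443 nm (visible); m=8: 391 nm (visible); m=9: 350 nm (UV).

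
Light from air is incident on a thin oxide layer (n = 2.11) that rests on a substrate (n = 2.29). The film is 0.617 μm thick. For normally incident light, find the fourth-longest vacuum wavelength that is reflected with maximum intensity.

At the upper boundary (n = 1.0 to n = 2.11) the reflected ray undergoes a half-wave phase shift.
At the lower boundary (n = 2.11 to n = 2.29) the reflected ray undergoes a half-wave phase shift.
Net: no relative phase inversion (both shifts match).
So the condition for constructive reflection is 2 n t = m λ.
λ = 2 n t / m. The fourth-longest wavelength is m = 4: λ = 2 × 2.11 × 617 / 4.00 = 651 nm.

651 nm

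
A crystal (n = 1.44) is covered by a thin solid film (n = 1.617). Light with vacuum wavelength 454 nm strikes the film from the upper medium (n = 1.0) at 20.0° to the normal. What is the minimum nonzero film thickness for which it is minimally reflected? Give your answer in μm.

Ray reflecting at the top interface goes from n = 1.0 toward n = 1.617: a half-wave phase shift.
Bottom surface (1.617 → 1.44): reflection off a lower-index medium gives no phase shift.
Net: one phase inversion between the two reflected rays.
With one net inversion, destructive interference in reflection requires 2 n t cos θ_r = m λ.
Snell's law: 1.0 sin 20.0° = 1.617 sin θ_r → sin θ_r = 0.212, cos θ_r = 0.977.
Minimum nonzero at m = 1: t = λ / (2 n cos θ_r) = 454 / (2 × 1.617 × 0.977) = 144 nm.

0.144 μm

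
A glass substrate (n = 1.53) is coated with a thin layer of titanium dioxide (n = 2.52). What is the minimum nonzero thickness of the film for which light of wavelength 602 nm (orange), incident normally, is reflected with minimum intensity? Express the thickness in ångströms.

Top surface (1.0 → 2.52): reflection off a higher-index medium gives a half-wave phase shift.
Ray reflecting at the bottom interface goes from n = 2.52 toward n = 1.53: no phase shift.
Exactly one π shift → a net half-wave offset.
So the condition for destructive reflection is 2 n t = m λ.
Minimum nonzero at m = 1: t = λ / (2 n) = 602 / (2 × 2.52) = 119 nm.

1194 Å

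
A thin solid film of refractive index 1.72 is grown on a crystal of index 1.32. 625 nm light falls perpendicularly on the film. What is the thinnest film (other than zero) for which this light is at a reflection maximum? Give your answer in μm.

Top surface (1.0 → 1.72): reflection off a higher-index medium gives a half-wave phase shift.
Ray reflecting at the bottom interface goes from n = 1.72 toward n = 1.32: no phase shift.
Exactly one π shift → a net half-wave offset.
So the condition for constructive reflection is 2 n t = (m + ½) λ.
Minimum at m = 0: t = λ / (4 n) = 625 / (4 × 1.72) = 90.8 nm.

0.0908 μm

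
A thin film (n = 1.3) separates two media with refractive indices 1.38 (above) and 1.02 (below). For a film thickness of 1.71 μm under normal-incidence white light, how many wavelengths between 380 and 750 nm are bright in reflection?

6

Ray reflecting at the top interface goes from n = 1.38 toward n = 1.3: no phase shift.
Ray reflecting at the bottom interface goes from n = 1.3 toward n = 1.02: no phase shift.
Net: no relative phase inversion (both shifts match).
For bright reflection here: 2 n t = m λ.
λ = 2 n t / m = 4446 / m nm.
m=5: 889 nm (IR); m=6: 741 nm (visible); m=7: 635 nm (visible); m=8: 556 nm (visible); m=9: 494 nm (visible); m=10: 445 nm (visible); m=11: 404 nm (visible); m=12: 371 nm (UV).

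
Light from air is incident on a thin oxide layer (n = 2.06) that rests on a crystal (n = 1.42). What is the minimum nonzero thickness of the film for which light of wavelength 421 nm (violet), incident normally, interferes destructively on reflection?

At the upper boundary (n = 1.0 to n = 2.06) the reflected ray undergoes a half-wave phase shift.
At the lower boundary (n = 2.06 to n = 1.42) the reflected ray undergoes no phase shift.
Net: one phase inversion between the two reflected rays.
So the condition for destructive reflection is 2 n t = m λ.
Minimum nonzero at m = 1: t = λ / (2 n) = 421 / (2 × 2.06) = 102 nm.

102 nm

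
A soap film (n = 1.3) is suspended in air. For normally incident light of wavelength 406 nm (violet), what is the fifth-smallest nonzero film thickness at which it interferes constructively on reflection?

703 nm

At the upper boundary (n = 1.0 to n = 1.3) the reflected ray undergoes a half-wave phase shift.
Bottom surface (1.3 → 1.0): reflection off a lower-index medium gives no phase shift.
The two reflections differ by half a wavelength.
For strong reflection here: 2 n t = (m + ½) λ.
The fifth-smallest nonzero thickness corresponds to m = 4: t = (m + ½) λ / (2 n) = 4.50 × 406 / (2 × 1.3) = 703 nm.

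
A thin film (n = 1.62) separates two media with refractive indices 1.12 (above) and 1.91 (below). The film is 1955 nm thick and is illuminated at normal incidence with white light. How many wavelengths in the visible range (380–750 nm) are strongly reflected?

Top surface (1.12 → 1.62): reflection off a higher-index medium gives a half-wave phase shift.
At the lower boundary (n = 1.62 to n = 1.91) the reflected ray undergoes a half-wave phase shift.
Net: no relative phase inversion (both shifts match).
So the condition for constructive reflection is 2 n t = m λ.
λ = 2 n t / m = 6334 / m nm.
m=8: 792 nm (IR); m=9: 704 nm (visible); m=10: 633 nm (visible); m=11: 576 nm (visible); m=12: 528 nm (visible); m=13: 487 nm (visible); m=14: 452 nm (visible); m=15: 422 nm (visible); m=16: 396 nm (visible); m=17: 373 nm (UV).

8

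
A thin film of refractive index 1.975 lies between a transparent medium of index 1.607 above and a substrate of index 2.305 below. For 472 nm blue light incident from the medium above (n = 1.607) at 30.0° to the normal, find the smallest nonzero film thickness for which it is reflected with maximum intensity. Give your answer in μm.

Ray reflecting at the top interface goes from n = 1.607 toward n = 1.975: a half-wave phase shift.
Ray reflecting at the bottom interface goes from n = 1.975 toward n = 2.305: a half-wave phase shift.
Zero or two π shifts → no net half-wave offset.
For strong reflection here: 2 n t cos θ_r = m λ.
Snell's law: 1.607 sin 30.0° = 1.975 sin θ_r → sin θ_r = 0.407, cos θ_r = 0.914.
Minimum nonzero at m = 1: t = λ / (2 n cos θ_r) = 472 / (2 × 1.975 × 0.914) = 131 nm.

0.131 μm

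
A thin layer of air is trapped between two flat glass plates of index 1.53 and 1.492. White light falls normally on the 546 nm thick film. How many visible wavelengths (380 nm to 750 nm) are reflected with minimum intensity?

Ray reflecting at the top interface goes from n = 1.53 toward n = 1.0: no phase shift.
Bottom surface (1.0 → 1.492): reflection off a higher-index medium gives a half-wave phase shift.
Exactly one π shift → a net half-wave offset.
For minimum reflection here: 2 n t = m λ.
λ = 2 n t / m = 1092 / m nm.
m=1: 1092 nm (IR); m=2: 546 nm (visible); m=3: 364 nm (UV).

1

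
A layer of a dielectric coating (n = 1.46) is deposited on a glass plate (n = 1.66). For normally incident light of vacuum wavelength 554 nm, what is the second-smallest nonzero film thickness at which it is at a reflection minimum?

285 nm

At the upper boundary (n = 1.0 to n = 1.46) the reflected ray undergoes a half-wave phase shift.
Bottom surface (1.46 → 1.66): reflection off a higher-index medium gives a half-wave phase shift.
The two reflections carry the same phase change, so no net offset.
For dark reflection here: 2 n t = (m + ½) λ.
The second-smallest nonzero thickness corresponds to m = 1: t = (m + ½) λ / (2 n) = 1.50 × 554 / (2 × 1.46) = 285 nm.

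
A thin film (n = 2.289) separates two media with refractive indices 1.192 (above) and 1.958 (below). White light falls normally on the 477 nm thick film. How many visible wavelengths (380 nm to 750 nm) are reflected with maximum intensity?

At the upper boundary (n = 1.192 to n = 2.289) the reflected ray undergoes a half-wave phase shift.
Bottom surface (2.289 → 1.958): reflection off a lower-index medium gives no phase shift.
The two reflections differ by half a wavelength.
With one net inversion, constructive interference in reflection requires 2 n t = (m + ½) λ.
λ = 2 n t / (m + ½) = 2184 / (m + ½) nm.
m=2: 873 nm (IR); m=3: 624 nm (visible); m=4: 485 nm (visible); m=5: 397 nm (visible); m=6: 336 nm (UV).

3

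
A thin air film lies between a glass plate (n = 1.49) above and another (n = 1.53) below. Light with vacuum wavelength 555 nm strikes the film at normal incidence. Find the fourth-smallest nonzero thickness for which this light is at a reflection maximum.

971 nm

Ray reflecting at the top interface goes from n = 1.49 toward n = 1.0: no phase shift.
At the lower boundary (n = 1.0 to n = 1.53) the reflected ray undergoes a half-wave phase shift.
Net: one phase inversion between the two reflected rays.
For bright reflection here: 2 n t = (m + ½) λ.
The fourth-smallest nonzero thickness corresponds to m = 3: t = (m + ½) λ / (2 n) = 3.50 × 555 / (2 × 1.0) = 971 nm.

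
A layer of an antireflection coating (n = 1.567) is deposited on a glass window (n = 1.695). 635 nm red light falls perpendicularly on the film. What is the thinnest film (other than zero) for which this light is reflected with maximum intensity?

Ray reflecting at the top interface goes from n = 1.0 toward n = 1.567: a half-wave phase shift.
Ray reflecting at the bottom interface goes from n = 1.567 toward n = 1.695: a half-wave phase shift.
Net: no relative phase inversion (both shifts match).
With no net inversion, constructive interference in reflection requires 2 n t = m λ.
Minimum nonzero at m = 1: t = λ / (2 n) = 635 / (2 × 1.567) = 203 nm.

203 nm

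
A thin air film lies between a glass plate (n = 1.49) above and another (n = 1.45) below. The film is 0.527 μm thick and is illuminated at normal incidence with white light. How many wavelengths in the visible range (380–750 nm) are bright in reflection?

At the upper boundary (n = 1.49 to n = 1.0) the reflected ray undergoes no phase shift.
Ray reflecting at the bottom interface goes from n = 1.0 toward n = 1.45: a half-wave phase shift.
Net: one phase inversion between the two reflected rays.
So the condition for constructive reflection is 2 n t = (m + ½) λ.
λ = 2 n t / (m + ½) = 1054 / (m + ½) nm.
m=0: 2108 nm (IR); m=1: 703 nm (visible); m=2: 422 nm (visible); m=3: 301 nm (UV).

2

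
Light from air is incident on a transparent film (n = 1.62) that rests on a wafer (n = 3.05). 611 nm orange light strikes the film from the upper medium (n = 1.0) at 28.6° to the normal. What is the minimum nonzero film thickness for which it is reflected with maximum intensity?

Top surface (1.0 → 1.62): reflection off a higher-index medium gives a half-wave phase shift.
Ray reflecting at the bottom interface goes from n = 1.62 toward n = 3.05: a half-wave phase shift.
Zero or two π shifts → no net half-wave offset.
For maximum reflection here: 2 n t cos θ_r = m λ.
Snell's law: 1.0 sin 28.6° = 1.62 sin θ_r → sin θ_r = 0.295, cos θ_r = 0.955.
Minimum nonzero at m = 1: t = λ / (2 n cos θ_r) = 611 / (2 × 1.62 × 0.955) = 197 nm.

197 nm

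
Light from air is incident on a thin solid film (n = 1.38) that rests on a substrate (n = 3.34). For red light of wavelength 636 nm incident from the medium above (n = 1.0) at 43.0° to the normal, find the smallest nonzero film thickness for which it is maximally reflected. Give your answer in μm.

Ray reflecting at the top interface goes from n = 1.0 toward n = 1.38: a half-wave phase shift.
At the lower boundary (n = 1.38 to n = 3.34) the reflected ray undergoes a half-wave phase shift.
The two reflections carry the same phase change, so no net offset.
With no net inversion, constructive interference in reflection requires 2 n t cos θ_r = m λ.
Snell's law: 1.0 sin 43.0° = 1.38 sin θ_r → sin θ_r = 0.494, cos θ_r = 0.869.
Minimum nonzero at m = 1: t = λ / (2 n cos θ_r) = 636 / (2 × 1.38 × 0.869) = 265 nm.

0.265 μm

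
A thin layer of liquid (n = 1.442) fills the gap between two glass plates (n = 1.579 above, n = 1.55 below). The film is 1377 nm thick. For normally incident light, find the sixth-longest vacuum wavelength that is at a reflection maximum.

722 nm

Top surface (1.579 → 1.442): reflection off a lower-index medium gives no phase shift.
At the lower boundary (n = 1.442 to n = 1.55) the reflected ray undergoes a half-wave phase shift.
The two reflections differ by half a wavelength.
With one net inversion, constructive interference in reflection requires 2 n t = (m + ½) λ.
λ = 2 n t / (m + ½). The sixth-longest wavelength is m = 5: λ = 2 × 1.442 × 1377 / 5.50 = 722 nm.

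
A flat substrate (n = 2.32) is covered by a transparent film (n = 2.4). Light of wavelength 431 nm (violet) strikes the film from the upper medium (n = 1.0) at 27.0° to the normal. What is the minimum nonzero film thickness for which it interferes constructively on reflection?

At the upper boundary (n = 1.0 to n = 2.4) the reflected ray undergoes a half-wave phase shift.
At the lower boundary (n = 2.4 to n = 2.32) the reflected ray undergoes no phase shift.
Exactly one π shift → a net half-wave offset.
So the condition for constructive reflection is 2 n t cos θ_r = (m + ½) λ.
Snell's law: 1.0 sin 27.0° = 2.4 sin θ_r → sin θ_r = 0.189, cos θ_r = 0.982.
Minimum at m = 0: t = λ / (4 n cos θ_r) = 431 / (4 × 2.4 × 0.982) = 45.7 nm.

45.7 nm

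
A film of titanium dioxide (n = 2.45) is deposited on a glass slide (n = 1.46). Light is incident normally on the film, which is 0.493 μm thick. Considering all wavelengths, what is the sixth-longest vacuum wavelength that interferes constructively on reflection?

Top surface (1.0 → 2.45): reflection off a higher-index medium gives a half-wave phase shift.
Ray reflecting at the bottom interface goes from n = 2.45 toward n = 1.46: no phase shift.
Net: one phase inversion between the two reflected rays.
For maximum reflection here: 2 n t = (m + ½) λ.
λ = 2 n t / (m + ½). The sixth-longest wavelength is m = 5: λ = 2 × 2.45 × 493 / 5.50 = 439 nm.

439 nm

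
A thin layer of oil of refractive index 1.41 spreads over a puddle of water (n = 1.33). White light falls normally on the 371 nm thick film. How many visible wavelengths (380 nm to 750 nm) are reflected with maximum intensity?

2

Top surface (1.0 → 1.41): reflection off a higher-index medium gives a half-wave phase shift.
Ray reflecting at the bottom interface goes from n = 1.41 toward n = 1.33: no phase shift.
Net: one phase inversion between the two reflected rays.
With one net inversion, constructive interference in reflection requires 2 n t = (m + ½) λ.
λ = 2 n t / (m + ½) = 1046 / (m + ½) nm.
m=0: 2092 nm (IR); m=1: 697 nm (visible); m=2: 418 nm (visible); m=3: 299 nm (UV).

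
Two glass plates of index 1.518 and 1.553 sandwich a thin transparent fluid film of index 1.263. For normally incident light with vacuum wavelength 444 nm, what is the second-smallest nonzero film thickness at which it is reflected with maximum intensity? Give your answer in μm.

0.264 μm

Top surface (1.518 → 1.263): reflection off a lower-index medium gives no phase shift.
Bottom surface (1.263 → 1.553): reflection off a higher-index medium gives a half-wave phase shift.
The two reflections differ by half a wavelength.
So the condition for constructive reflection is 2 n t = (m + ½) λ.
The second-smallest nonzero thickness corresponds to m = 1: t = (m + ½) λ / (2 n) = 1.50 × 444 / (2 × 1.263) = 264 nm.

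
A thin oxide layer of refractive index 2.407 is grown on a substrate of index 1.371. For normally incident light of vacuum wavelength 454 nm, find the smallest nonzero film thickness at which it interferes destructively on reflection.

94.3 nm

At the upper boundary (n = 1.0 to n = 2.407) the reflected ray undergoes a half-wave phase shift.
Ray reflecting at the bottom interface goes from n = 2.407 toward n = 1.371: no phase shift.
The two reflections differ by half a wavelength.
With one net inversion, destructive interference in reflection requires 2 n t = m λ.
Minimum nonzero at m = 1: t = λ / (2 n) = 454 / (2 × 2.407) = 94.3 nm.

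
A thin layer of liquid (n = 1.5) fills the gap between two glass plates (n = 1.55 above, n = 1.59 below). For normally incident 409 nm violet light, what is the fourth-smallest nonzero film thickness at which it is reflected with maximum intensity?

477 nm

Ray reflecting at the top interface goes from n = 1.55 toward n = 1.5: no phase shift.
At the lower boundary (n = 1.5 to n = 1.59) the reflected ray undergoes a half-wave phase shift.
The two reflections differ by half a wavelength.
With one net inversion, constructive interference in reflection requires 2 n t = (m + ½) λ.
The fourth-smallest nonzero thickness corresponds to m = 3: t = (m + ½) λ / (2 n) = 3.50 × 409 / (2 × 1.5) = 477 nm.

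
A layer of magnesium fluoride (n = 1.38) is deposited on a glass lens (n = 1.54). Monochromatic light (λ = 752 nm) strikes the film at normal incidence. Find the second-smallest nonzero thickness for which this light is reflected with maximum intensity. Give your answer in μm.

0.545 μm

Top surface (1.0 → 1.38): reflection off a higher-index medium gives a half-wave phase shift.
At the lower boundary (n = 1.38 to n = 1.54) the reflected ray undergoes a half-wave phase shift.
The two reflections carry the same phase change, so no net offset.
So the condition for constructive reflection is 2 n t = m λ.
The second-smallest nonzero thickness corresponds to m = 2: t = m λ / (2 n) = 2.00 × 752 / (2 × 1.38) = 545 nm.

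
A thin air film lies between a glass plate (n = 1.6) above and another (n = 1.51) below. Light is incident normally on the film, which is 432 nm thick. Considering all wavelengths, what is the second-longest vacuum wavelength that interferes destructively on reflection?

432 nm

Ray reflecting at the top interface goes from n = 1.6 toward n = 1.0: no phase shift.
Bottom surface (1.0 → 1.51): reflection off a higher-index medium gives a half-wave phase shift.
The two reflections differ by half a wavelength.
With one net inversion, destructive interference in reflection requires 2 n t = m λ.
λ = 2 n t / m. The second-longest wavelength is m = 2: λ = 2 × 1.0 × 432 / 2.00 = 432 nm.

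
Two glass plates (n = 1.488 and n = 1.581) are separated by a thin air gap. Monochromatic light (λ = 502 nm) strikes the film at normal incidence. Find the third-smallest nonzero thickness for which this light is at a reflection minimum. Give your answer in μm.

Ray reflecting at the top interface goes from n = 1.488 toward n = 1.0: no phase shift.
Bottom surface (1.0 → 1.581): reflection off a higher-index medium gives a half-wave phase shift.
Net: one phase inversion between the two reflected rays.
With one net inversion, destructive interference in reflection requires 2 n t = m λ.
The third-smallest nonzero thickness corresponds to m = 3: t = m λ / (2 n) = 3.00 × 502 / (2 × 1.0) = 753 nm.

0.753 μm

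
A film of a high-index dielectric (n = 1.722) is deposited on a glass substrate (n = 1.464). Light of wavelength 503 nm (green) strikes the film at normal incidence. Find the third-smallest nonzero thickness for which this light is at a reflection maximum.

365 nm

Top surface (1.0 → 1.722): reflection off a higher-index medium gives a half-wave phase shift.
Bottom surface (1.722 → 1.464): reflection off a lower-index medium gives no phase shift.
Net: one phase inversion between the two reflected rays.
So the condition for constructive reflection is 2 n t = (m + ½) λ.
The third-smallest nonzero thickness corresponds to m = 2: t = (m + ½) λ / (2 n) = 2.50 × 503 / (2 × 1.722) = 365 nm.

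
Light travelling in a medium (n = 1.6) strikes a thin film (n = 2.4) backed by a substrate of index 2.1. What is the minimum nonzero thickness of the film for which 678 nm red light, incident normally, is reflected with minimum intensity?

141 nm

At the upper boundary (n = 1.6 to n = 2.4) the reflected ray undergoes a half-wave phase shift.
Ray reflecting at the bottom interface goes from n = 2.4 toward n = 2.1: no phase shift.
Net: one phase inversion between the two reflected rays.
With one net inversion, destructive interference in reflection requires 2 n t = m λ.
Minimum nonzero at m = 1: t = λ / (2 n) = 678 / (2 × 2.4) = 141 nm.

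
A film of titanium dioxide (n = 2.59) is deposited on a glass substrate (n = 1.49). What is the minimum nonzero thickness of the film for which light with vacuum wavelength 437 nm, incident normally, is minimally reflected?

Ray reflecting at the top interface goes from n = 1.0 toward n = 2.59: a half-wave phase shift.
Bottom surface (2.59 → 1.49): reflection off a lower-index medium gives no phase shift.
Net: one phase inversion between the two reflected rays.
With one net inversion, destructive interference in reflection requires 2 n t = m λ.
Minimum nonzero at m = 1: t = λ / (2 n) = 437 / (2 × 2.59) = 84.4 nm.

84.4 nm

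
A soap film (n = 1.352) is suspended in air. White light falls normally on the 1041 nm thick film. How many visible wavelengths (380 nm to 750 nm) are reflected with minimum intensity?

Ray reflecting at the top interface goes from n = 1.0 toward n = 1.352: a half-wave phase shift.
At the lower boundary (n = 1.352 to n = 1.0) the reflected ray undergoes no phase shift.
Net: one phase inversion between the two reflected rays.
With one net inversion, destructive interference in reflection requires 2 n t = m λ.
λ = 2 n t / m = 2815 / m nm.
m=3: 938 nm (IR); m=4: 704 nm (visible); m=5: 563 nm (visible); m=6: 469 nm (visible); m=7: 402 nm (visible); m=8: 352 nm (UV).

4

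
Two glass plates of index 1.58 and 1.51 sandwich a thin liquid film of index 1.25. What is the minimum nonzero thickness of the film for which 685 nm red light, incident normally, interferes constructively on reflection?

137 nm

Ray reflecting at the top interface goes from n = 1.58 toward n = 1.25: no phase shift.
Ray reflecting at the bottom interface goes from n = 1.25 toward n = 1.51: a half-wave phase shift.
The two reflections differ by half a wavelength.
With one net inversion, constructive interference in reflection requires 2 n t = (m + ½) λ.
Minimum at m = 0: t = λ / (4 n) = 685 / (4 × 1.25) = 137 nm.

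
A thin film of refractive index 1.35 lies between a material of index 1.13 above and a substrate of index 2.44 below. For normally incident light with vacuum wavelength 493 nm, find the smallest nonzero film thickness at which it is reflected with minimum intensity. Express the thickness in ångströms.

At the upper boundary (n = 1.13 to n = 1.35) the reflected ray undergoes a half-wave phase shift.
Ray reflecting at the bottom interface goes from n = 1.35 toward n = 2.44: a half-wave phase shift.
Zero or two π shifts → no net half-wave offset.
For weak reflection here: 2 n t = (m + ½) λ.
Minimum at m = 0: t = λ / (4 n) = 493 / (4 × 1.35) = 91.3 nm.

913 Å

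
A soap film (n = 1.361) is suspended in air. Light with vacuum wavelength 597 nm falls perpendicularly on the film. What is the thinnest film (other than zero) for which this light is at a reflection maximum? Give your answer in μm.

At the upper boundary (n = 1.0 to n = 1.361) the reflected ray undergoes a half-wave phase shift.
At the lower boundary (n = 1.361 to n = 1.0) the reflected ray undergoes no phase shift.
The two reflections differ by half a wavelength.
With one net inversion, constructive interference in reflection requires 2 n t = (m + ½) λ.
Minimum at m = 0: t = λ / (4 n) = 597 / (4 × 1.361) = 110 nm.

0.110 μm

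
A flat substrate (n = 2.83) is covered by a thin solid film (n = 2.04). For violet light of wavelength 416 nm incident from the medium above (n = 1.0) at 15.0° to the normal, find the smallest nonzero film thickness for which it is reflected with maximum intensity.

103 nm

Ray reflecting at the top interface goes from n = 1.0 toward n = 2.04: a half-wave phase shift.
Bottom surface (2.04 → 2.83): reflection off a higher-index medium gives a half-wave phase shift.
Zero or two π shifts → no net half-wave offset.
For strong reflection here: 2 n t cos θ_r = m λ.
Snell's law: 1.0 sin 15.0° = 2.04 sin θ_r → sin θ_r = 0.127, cos θ_r = 0.992.
Minimum nonzero at m = 1: t = λ / (2 n cos θ_r) = 416 / (2 × 2.04 × 0.992) = 103 nm.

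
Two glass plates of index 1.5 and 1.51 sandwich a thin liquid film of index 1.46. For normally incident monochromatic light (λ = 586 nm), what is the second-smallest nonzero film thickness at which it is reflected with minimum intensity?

At the upper boundary (n = 1.5 to n = 1.46) the reflected ray undergoes no phase shift.
At the lower boundary (n = 1.46 to n = 1.51) the reflected ray undergoes a half-wave phase shift.
The two reflections differ by half a wavelength.
So the condition for destructive reflection is 2 n t = m λ.
The second-smallest nonzero thickness corresponds to m = 2: t = m λ / (2 n) = 2.00 × 586 / (2 × 1.46) = 401 nm.

401 nm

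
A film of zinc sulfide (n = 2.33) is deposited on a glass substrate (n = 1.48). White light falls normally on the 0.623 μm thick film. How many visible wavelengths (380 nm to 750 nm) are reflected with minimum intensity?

4

Ray reflecting at the top interface goes from n = 1.0 toward n = 2.33: a half-wave phase shift.
Bottom surface (2.33 → 1.48): reflection off a lower-index medium gives no phase shift.
Exactly one π shift → a net half-wave offset.
So the condition for destructive reflection is 2 n t = m λ.
λ = 2 n t / m = 2903 / m nm.
m=3: 968 nm (IR); m=4: 726 nm (visible); m=5: 581 nm (visible); m=6: 484 nm (visible); m=7: 415 nm (visible); m=8: 363 nm (UV).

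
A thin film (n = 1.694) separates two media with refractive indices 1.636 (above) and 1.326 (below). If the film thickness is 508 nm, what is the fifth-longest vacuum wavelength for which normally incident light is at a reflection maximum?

Top surface (1.636 → 1.694): reflection off a higher-index medium gives a half-wave phase shift.
Bottom surface (1.694 → 1.326): reflection off a lower-index medium gives no phase shift.
Net: one phase inversion between the two reflected rays.
With one net inversion, constructive interference in reflection requires 2 n t = (m + ½) λ.
λ = 2 n t / (m + ½). The fifth-longest wavelength is m = 4: λ = 2 × 1.694 × 508 / 4.50 = 382 nm.

382 nm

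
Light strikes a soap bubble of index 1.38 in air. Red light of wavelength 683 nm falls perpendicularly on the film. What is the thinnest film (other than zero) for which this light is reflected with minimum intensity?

Ray reflecting at the top interface goes from n = 1.0 toward n = 1.38: a half-wave phase shift.
Ray reflecting at the bottom interface goes from n = 1.38 toward n = 1.0: no phase shift.
Net: one phase inversion between the two reflected rays.
With one net inversion, destructive interference in reflection requires 2 n t = m λ.
Minimum nonzero at m = 1: t = λ / (2 n) = 683 / (2 × 1.38) = 247 nm.

247 nm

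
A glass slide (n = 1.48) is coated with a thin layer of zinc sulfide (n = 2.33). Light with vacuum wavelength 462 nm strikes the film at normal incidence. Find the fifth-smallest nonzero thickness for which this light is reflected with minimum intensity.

496 nm

Top surface (1.0 → 2.33): reflection off a higher-index medium gives a half-wave phase shift.
Ray reflecting at the bottom interface goes from n = 2.33 toward n = 1.48: no phase shift.
Exactly one π shift → a net half-wave offset.
For dark reflection here: 2 n t = m λ.
The fifth-smallest nonzero thickness corresponds to m = 5: t = m λ / (2 n) = 5.00 × 462 / (2 × 2.33) = 496 nm.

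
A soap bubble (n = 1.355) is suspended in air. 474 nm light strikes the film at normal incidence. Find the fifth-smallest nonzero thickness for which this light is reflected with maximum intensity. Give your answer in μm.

0.787 μm

Ray reflecting at the top interface goes from n = 1.0 toward n = 1.355: a half-wave phase shift.
At the lower boundary (n = 1.355 to n = 1.0) the reflected ray undergoes no phase shift.
Exactly one π shift → a net half-wave offset.
So the condition for constructive reflection is 2 n t = (m + ½) λ.
The fifth-smallest nonzero thickness corresponds to m = 4: t = (m + ½) λ / (2 n) = 4.50 × 474 / (2 × 1.355) = 787 nm.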